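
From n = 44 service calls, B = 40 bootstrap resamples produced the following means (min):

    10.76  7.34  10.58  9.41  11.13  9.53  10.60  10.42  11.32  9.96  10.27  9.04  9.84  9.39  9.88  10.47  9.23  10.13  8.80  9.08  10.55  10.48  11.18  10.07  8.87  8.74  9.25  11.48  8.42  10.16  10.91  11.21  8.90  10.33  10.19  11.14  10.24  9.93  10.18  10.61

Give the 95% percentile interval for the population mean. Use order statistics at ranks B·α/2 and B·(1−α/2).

Sorted replicates: 7.34, 8.42, 8.74, 8.80, 8.87, 8.90, 9.04, 9.08, 9.23, 9.25, 9.39, 9.41, 9.53, 9.84, 9.88, 9.93, 9.96, 10.07, 10.13, 10.16, 10.18, 10.19, 10.24, 10.27, 10.33, 10.42, 10.47, 10.48, 10.55, 10.58, 10.60, 10.61, 10.76, 10.91, 11.13, 11.14, 11.18, 11.21, 11.32, 11.48
α = 0.05; lower rank = 40 × 0.025 = 1; upper rank = 40 × 0.975 = 39.
The 1st smallest replicate is 7.34; the 39th is 11.32.

(7.34, 11.32)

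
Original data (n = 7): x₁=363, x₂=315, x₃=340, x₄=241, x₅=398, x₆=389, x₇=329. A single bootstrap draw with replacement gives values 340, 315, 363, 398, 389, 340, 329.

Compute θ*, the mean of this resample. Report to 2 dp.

θ* = 353.43

Mean = (340 + 315 + 363 + 398 + 389 + 340 + 329) / 7 = 2474.0 / 7 = 353.43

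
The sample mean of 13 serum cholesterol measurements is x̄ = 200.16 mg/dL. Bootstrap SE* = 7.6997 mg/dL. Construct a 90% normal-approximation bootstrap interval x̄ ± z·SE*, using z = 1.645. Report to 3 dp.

Margin = 1.645 × 7.6997 = 12.6660
Interval: 200.16 ± 12.6660

(187.494, 212.826)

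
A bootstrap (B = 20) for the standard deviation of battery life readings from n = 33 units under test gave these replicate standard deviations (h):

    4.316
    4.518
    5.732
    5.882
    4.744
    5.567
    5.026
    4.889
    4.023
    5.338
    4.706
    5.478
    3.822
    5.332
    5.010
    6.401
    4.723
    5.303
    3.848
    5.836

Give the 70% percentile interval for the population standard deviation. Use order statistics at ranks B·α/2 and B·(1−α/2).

Sorted replicates: 3.822, 3.848, 4.023, 4.316, 4.518, 4.706, 4.723, 4.744, 4.889, 5.010, 5.026, 5.303, 5.332, 5.338, 5.478, 5.567, 5.732, 5.836, 5.882, 6.401
α = 0.30; lower rank = 20 × 0.150 = 3; upper rank = 20 × 0.850 = 17.
The 3rd smallest replicate is 4.023; the 17th is 5.732.

(4.023, 5.732)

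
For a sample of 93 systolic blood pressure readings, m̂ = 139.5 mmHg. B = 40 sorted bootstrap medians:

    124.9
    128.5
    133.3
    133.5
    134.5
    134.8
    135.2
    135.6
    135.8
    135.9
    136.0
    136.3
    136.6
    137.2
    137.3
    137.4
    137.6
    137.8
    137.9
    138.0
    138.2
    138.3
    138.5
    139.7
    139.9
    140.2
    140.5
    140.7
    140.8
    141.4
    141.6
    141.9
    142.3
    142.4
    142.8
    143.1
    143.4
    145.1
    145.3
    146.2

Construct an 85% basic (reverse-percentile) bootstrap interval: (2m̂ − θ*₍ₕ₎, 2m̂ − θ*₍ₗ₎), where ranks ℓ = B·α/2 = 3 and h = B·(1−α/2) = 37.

Percentile endpoints at ranks 3 and 37: θ*₍3₎ = 133.3, θ*₍37₎ = 143.4.
Basic interval reflects these around m̂:
  lower = 2 × 139.5 − 143.4 = 135.6
  upper = 2 × 139.5 − 133.3 = 145.7

(135.6, 145.7)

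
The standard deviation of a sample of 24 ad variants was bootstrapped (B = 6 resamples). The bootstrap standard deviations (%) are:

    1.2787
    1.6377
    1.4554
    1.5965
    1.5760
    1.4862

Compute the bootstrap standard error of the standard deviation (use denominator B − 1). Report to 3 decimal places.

SE* = 0.130

Bootstrap SE is the standard deviation of the 6 replicate standard deviations.
Mean of replicates: (1.2787 + 1.6377 + 1.4554 + 1.5965 + 1.5760 + 1.4862) / 6 = 9.03050 / 6 = 1.50508
Sum of squared deviations: (−0.22638)² + (+0.13262)² + (−0.04968)² + (+0.09142)² + (+0.07092)² + (−0.01888)² = 0.08505
Variance = 0.08505 / 5 = 0.01701
SE* = √0.01701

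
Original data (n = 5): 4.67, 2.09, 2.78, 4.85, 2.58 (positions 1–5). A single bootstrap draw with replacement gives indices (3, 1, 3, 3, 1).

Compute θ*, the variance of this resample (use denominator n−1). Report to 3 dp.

θ* = 1.072

Resample values: 2.78, 4.67, 2.78, 2.78, 4.67.
Mean = 3.5360; sum of squared deviations = 4.2865
s² = 4.2865 / 4 = 1.0716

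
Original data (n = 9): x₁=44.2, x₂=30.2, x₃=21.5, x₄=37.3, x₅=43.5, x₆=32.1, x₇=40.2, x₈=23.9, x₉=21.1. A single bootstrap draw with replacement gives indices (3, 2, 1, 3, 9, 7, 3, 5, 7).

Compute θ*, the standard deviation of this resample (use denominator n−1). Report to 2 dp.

Resample values: 21.5, 30.2, 44.2, 21.5, 21.1, 40.2, 21.5, 43.5, 40.2.
Mean = 31.5444; sum of squared deviations = 866.5022
s² = 866.5022 / 8 = 108.3128
s = √108.3128 = 10.41

θ* = 10.41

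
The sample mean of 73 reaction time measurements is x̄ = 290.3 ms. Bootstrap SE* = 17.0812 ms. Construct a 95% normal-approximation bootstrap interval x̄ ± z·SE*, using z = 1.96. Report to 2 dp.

Margin = 1.96 × 17.0812 = 33.479
Interval: 290.3 ± 33.479

(256.82, 323.78)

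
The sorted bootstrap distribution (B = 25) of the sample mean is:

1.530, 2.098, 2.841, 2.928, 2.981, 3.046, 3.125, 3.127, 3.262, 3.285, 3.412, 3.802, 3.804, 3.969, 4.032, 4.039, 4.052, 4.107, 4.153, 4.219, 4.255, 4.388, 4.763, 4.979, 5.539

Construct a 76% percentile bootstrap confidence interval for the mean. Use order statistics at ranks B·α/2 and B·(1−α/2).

α = 0.24; lower rank = 25 × 0.120 = 3; upper rank = 25 × 0.880 = 22.
The 3rd smallest replicate is 2.841; the 22nd is 4.388.

(2.841, 4.388)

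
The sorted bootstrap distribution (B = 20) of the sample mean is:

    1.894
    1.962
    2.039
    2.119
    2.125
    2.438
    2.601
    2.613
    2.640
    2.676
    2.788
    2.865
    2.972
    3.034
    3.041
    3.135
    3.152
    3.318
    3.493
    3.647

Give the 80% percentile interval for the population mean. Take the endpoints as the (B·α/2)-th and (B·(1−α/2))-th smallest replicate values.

α = 0.20; lower rank = 20 × 0.100 = 2; upper rank = 20 × 0.900 = 18.
The 2nd smallest replicate is 1.962; the 18th is 3.318.

(1.962, 3.318)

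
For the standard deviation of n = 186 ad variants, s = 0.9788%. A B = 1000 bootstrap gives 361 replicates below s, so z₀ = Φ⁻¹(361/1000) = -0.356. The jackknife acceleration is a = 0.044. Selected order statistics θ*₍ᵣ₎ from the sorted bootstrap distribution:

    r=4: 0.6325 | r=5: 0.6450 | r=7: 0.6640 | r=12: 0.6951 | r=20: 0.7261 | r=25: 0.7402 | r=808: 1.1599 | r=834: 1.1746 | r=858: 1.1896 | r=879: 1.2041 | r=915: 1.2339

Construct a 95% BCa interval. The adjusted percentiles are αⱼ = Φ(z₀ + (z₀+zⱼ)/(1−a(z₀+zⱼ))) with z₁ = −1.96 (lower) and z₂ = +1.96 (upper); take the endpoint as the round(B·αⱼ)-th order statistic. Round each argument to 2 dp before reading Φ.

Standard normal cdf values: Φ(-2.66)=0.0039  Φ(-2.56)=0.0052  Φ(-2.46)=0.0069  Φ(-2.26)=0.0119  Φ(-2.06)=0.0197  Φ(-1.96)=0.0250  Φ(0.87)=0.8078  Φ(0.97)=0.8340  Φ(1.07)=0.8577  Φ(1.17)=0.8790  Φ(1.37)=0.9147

(0.6640, 1.2339)

Lower: z₀ + z₁ = -0.356 + (-1.960) = -2.316; 1 − a(z₀+z₁) = 1 − (0.044)(-2.316) = 1.1019; argument = -0.356 + (-2.316)/1.1019 = -2.4578 → -2.46.
α₁ = Φ(-2.46) = 0.0069; rank = round(1000 × 0.0069) = 7; θ*₍7₎ = 0.6640.
Upper: z₀ + z₂ = 1.604; 1 − a(z₀+z₂) = 0.9294; argument = 1.3698 → 1.37; α₂ = 0.9147; rank = 915; θ*₍915₎ = 1.2339.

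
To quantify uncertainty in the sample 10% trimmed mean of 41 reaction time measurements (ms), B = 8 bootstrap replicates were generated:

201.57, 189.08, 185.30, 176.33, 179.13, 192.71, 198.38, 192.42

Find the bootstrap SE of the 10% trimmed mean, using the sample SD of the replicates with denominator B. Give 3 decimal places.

SE* = 8.231

Bootstrap SE is the standard deviation of the 8 replicate 10% trimmed means.
Mean of replicates: (201.57 + 189.08 + 185.30 + 176.33 + 179.13 + 192.71 + 198.38 + 192.42) / 8 = 1514.9200 / 8 = 189.3650
Sum of squared deviations: (+12.2050)² + (−0.2850)² + (−4.0650)² + (−13.0350)² + (−10.2350)² + (+3.3450)² + (+9.0150)² + (+3.0550)² = 542.0262
Variance = 542.0262 / 8 = 67.7533
SE* = √67.7533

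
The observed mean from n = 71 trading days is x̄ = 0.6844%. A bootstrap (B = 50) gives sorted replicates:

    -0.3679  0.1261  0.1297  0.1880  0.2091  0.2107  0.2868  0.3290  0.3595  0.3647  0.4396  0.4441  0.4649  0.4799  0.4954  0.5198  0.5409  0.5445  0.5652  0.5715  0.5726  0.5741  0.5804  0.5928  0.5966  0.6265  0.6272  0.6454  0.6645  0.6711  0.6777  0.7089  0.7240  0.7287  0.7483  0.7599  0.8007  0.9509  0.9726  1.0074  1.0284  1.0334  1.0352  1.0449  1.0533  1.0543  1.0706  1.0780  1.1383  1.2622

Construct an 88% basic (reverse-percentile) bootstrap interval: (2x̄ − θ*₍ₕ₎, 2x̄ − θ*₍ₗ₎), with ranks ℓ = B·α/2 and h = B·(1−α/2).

Percentile endpoints at ranks 3 and 47: θ*₍3₎ = 0.1297, θ*₍47₎ = 1.0706.
Basic interval reflects these around x̄:
  lower = 2 × 0.6844 − 1.0706 = 0.2982
  upper = 2 × 0.6844 − 0.1297 = 1.2391

(0.2982, 1.2391)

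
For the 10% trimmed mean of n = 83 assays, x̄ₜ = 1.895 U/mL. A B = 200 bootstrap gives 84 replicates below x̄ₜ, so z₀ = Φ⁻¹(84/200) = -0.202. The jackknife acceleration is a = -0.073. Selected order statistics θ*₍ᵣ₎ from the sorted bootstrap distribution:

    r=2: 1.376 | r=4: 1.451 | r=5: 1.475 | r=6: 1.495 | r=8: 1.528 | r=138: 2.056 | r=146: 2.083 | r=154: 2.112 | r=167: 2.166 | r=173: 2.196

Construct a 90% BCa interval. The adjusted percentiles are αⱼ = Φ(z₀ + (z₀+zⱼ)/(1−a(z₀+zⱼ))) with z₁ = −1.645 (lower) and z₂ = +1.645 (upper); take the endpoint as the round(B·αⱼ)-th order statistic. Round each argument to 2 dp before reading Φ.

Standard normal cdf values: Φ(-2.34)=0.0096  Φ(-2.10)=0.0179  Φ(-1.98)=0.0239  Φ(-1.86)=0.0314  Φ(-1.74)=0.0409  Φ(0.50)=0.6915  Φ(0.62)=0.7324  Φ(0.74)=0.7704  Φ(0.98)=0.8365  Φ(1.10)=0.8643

(1.376, 2.196)

Lower: z₀ + z₁ = -0.202 + (-1.645) = -1.847; 1 − a(z₀+z₁) = 1 − (-0.073)(-1.847) = 0.8652; argument = -0.202 + (-1.847)/0.8652 = -2.3368 → -2.34.
α₁ = Φ(-2.34) = 0.0096; rank = round(200 × 0.0096) = 2; θ*₍2₎ = 1.376.
Upper: z₀ + z₂ = 1.443; 1 − a(z₀+z₂) = 1.1053; argument = 1.1035 → 1.10; α₂ = 0.8643; rank = 173; θ*₍173₎ = 2.196.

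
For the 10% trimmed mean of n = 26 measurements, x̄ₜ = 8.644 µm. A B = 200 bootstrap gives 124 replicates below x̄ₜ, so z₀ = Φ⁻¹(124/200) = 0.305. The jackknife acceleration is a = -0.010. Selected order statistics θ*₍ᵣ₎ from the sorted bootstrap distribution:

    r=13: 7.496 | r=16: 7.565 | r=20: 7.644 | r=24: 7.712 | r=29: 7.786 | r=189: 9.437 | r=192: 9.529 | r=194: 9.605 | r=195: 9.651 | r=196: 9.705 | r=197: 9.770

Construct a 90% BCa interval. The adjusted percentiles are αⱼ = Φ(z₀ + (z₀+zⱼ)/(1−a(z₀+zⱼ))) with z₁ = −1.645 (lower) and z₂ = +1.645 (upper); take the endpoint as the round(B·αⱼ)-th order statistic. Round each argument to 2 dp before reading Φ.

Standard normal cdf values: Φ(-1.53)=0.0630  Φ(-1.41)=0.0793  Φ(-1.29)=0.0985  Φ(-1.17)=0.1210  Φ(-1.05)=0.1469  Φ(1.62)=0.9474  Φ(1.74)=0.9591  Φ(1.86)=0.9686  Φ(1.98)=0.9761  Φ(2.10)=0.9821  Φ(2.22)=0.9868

Lower: z₀ + z₁ = 0.305 + (-1.645) = -1.340; 1 − a(z₀+z₁) = 1 − (-0.010)(-1.340) = 0.9866; argument = 0.305 + (-1.340)/0.9866 = -1.0532 → -1.05.
α₁ = Φ(-1.05) = 0.1469; rank = round(200 × 0.1469) = 29; θ*₍29₎ = 7.786.
Upper: z₀ + z₂ = 1.950; 1 − a(z₀+z₂) = 1.0195; argument = 2.2177 → 2.22; α₂ = 0.9868; rank = 197; θ*₍197₎ = 9.770.

(7.786, 9.770)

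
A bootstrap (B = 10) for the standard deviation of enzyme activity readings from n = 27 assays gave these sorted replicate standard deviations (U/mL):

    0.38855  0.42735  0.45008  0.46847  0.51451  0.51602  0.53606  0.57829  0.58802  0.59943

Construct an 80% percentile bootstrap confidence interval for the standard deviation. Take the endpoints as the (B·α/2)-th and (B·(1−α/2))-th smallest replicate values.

α = 0.20; lower rank = 10 × 0.100 = 1; upper rank = 10 × 0.900 = 9.
The 1st smallest replicate is 0.38855; the 9th is 0.58802.

(0.38855, 0.58802)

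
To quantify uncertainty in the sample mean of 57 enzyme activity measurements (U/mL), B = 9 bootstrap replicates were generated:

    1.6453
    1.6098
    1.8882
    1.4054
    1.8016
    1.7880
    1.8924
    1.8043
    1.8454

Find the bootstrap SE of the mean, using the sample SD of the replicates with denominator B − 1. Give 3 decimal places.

Bootstrap SE is the standard deviation of the 9 replicate means.
Mean of replicates: (1.6453 + 1.6098 + 1.8882 + 1.4054 + 1.8016 + 1.7880 + 1.8924 + 1.8043 + 1.8454) / 9 = 15.68040 / 9 = 1.74227
Sum of squared deviations: (−0.09697)² + (−0.13247)² + (+0.14593)² + (−0.33687)² + (+0.05933)² + (+0.04573)² + (+0.15013)² + (+0.06203)² + (+0.10313)² = 0.20436
Variance = 0.20436 / 8 = 0.02555
SE* = √0.02555

SE* = 0.160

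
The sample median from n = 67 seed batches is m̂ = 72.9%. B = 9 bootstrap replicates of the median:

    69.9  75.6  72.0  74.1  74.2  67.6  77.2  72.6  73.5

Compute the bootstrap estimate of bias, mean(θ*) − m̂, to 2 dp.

mean(θ*) = (69.9 + 75.6 + 72.0 + 74.1 + 74.2 + 67.6 + 77.2 + 72.6 + 73.5) / 9 = 72.967
bias = 72.967 − 72.9

bias = +0.07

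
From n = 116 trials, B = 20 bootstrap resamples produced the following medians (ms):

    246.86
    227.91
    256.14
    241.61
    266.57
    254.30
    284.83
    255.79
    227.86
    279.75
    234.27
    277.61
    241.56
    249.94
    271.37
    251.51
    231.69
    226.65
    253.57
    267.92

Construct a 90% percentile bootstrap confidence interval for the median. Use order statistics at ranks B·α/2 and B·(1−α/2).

(226.65, 279.75)

Sorted replicates: 226.65, 227.86, 227.91, 231.69, 234.27, 241.56, 241.61, 246.86, 249.94, 251.51, 253.57, 254.30, 255.79, 256.14, 266.57, 267.92, 271.37, 277.61, 279.75, 284.83
α = 0.10; lower rank = 20 × 0.050 = 1; upper rank = 20 × 0.950 = 19.
The 1st smallest replicate is 226.65; the 19th is 279.75.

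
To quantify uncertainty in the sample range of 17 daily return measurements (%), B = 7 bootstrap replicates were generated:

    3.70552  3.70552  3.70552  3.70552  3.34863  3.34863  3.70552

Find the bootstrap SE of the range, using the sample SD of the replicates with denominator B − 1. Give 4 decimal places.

Bootstrap SE is the standard deviation of the 7 replicate ranges.
Mean of replicates: (3.70552 + 3.70552 + 3.70552 + 3.70552 + 3.34863 + 3.34863 + 3.70552) / 7 = 25.224860 / 7 = 3.603551
Sum of squared deviations: (+0.101969)² + (+0.101969)² + (+0.101969)² + (+0.101969)² + (−0.254921)² + (−0.254921)² + (+0.101969)² = 0.181958
Variance = 0.181958 / 6 = 0.030326
SE* = √0.030326

SE* = 0.1741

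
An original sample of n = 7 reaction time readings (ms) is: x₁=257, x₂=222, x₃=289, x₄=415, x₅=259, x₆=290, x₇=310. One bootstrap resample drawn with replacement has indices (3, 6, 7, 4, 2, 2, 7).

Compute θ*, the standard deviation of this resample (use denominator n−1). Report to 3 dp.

Resample values: 289, 290, 310, 415, 222, 222, 310.
Mean = 294.0000; sum of squared deviations = 25562.0000
s² = 25562.0000 / 6 = 4260.3333
s = √4260.3333 = 65.271

θ* = 65.271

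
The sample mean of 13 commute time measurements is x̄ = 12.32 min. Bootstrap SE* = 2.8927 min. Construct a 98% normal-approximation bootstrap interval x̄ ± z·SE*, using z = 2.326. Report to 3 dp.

Margin = 2.326 × 2.8927 = 6.7284
Interval: 12.32 ± 6.7284

(5.592, 19.048)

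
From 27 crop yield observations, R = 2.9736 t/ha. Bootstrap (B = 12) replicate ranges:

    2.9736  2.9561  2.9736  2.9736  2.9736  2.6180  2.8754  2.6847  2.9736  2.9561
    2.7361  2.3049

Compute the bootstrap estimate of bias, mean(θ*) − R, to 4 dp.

mean(θ*) = (2.9736 + 2.9561 + 2.9736 + 2.9736 + 2.9736 + 2.6180 + 2.8754 + 2.6847 + 2.9736 + 2.9561 + 2.7361 + 2.3049) / 12 = 2.83327
bias = 2.83327 − 2.9736

bias = −0.1403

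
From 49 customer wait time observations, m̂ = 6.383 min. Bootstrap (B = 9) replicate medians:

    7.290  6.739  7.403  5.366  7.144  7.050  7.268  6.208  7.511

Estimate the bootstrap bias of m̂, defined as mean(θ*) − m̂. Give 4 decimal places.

mean(θ*) = (7.290 + 6.739 + 7.403 + 5.366 + 7.144 + 7.050 + 7.268 + 6.208 + 7.511) / 9 = 6.88656
bias = 6.88656 − 6.383

bias = +0.5036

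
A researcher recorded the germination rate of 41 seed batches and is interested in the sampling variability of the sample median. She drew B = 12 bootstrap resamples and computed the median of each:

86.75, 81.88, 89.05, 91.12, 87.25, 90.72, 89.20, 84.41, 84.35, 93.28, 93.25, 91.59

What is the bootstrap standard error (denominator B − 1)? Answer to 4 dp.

Bootstrap SE is the standard deviation of the 12 replicate medians.
Mean of replicates: (86.75 + 81.88 + 89.05 + 91.12 + 87.25 + 90.72 + 89.20 + 84.41 + 84.35 + 93.28 + 93.25 + 91.59) / 12 = 1062.85000 / 12 = 88.57083
Sum of squared deviations: (−1.82083)² + (−6.69083)² + (+0.47917)² + (+2.54917)² + (−1.32083)² + (+2.14917)² + (+0.62917)² + (−4.16083)² + (−4.22083)² + (+4.70917)² + (+4.67917)² + (+3.01917)² = 149.88409
Variance = 149.88409 / 11 = 13.62583
SE* = √13.62583

SE* = 3.6913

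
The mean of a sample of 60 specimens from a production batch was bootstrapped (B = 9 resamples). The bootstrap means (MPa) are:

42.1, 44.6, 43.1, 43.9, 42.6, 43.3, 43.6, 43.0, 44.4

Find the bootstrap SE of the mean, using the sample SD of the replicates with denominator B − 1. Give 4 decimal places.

Bootstrap SE is the standard deviation of the 9 replicate means.
Mean of replicates: (42.1 + 44.6 + 43.1 + 43.9 + 42.6 + 43.3 + 43.6 + 43.0 + 44.4) / 9 = 390.60000 / 9 = 43.40000
Sum of squared deviations: (−1.30000)² + (+1.20000)² + (−0.30000)² + (+0.50000)² + (−0.80000)² + (−0.10000)² + (+0.20000)² + (−0.40000)² + (+1.00000)² = 5.32000
Variance = 5.32000 / 8 = 0.66500
SE* = √0.66500

SE* = 0.8155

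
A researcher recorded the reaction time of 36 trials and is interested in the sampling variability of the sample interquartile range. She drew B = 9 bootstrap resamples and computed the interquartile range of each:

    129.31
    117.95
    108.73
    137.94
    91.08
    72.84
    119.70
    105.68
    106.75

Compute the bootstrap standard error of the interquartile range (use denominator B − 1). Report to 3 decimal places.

Bootstrap SE is the standard deviation of the 9 replicate interquartile ranges.
Mean of replicates: (129.31 + 117.95 + 108.73 + 137.94 + 91.08 + 72.84 + 119.70 + 105.68 + 106.75) / 9 = 989.9800 / 9 = 109.9978
Sum of squared deviations: (+19.3122)² + (+7.9522)² + (−1.2678)² + (+27.9422)² + (−18.9178)² + (−37.1578)² + (+9.7022)² + (−4.3178)² + (−3.2478)² = 3080.4820
Variance = 3080.4820 / 8 = 385.0602
SE* = √385.0602

SE* = 19.623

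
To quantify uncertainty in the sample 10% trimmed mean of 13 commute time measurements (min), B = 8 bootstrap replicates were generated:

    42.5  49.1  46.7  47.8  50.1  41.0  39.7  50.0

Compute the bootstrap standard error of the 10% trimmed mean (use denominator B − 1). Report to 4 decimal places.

SE* = 4.1908

Bootstrap SE is the standard deviation of the 8 replicate 10% trimmed means.
Mean of replicates: (42.5 + 49.1 + 46.7 + 47.8 + 50.1 + 41.0 + 39.7 + 50.0) / 8 = 366.90000 / 8 = 45.86250
Sum of squared deviations: (−3.36250)² + (+3.23750)² + (+0.83750)² + (+1.93750)² + (+4.23750)² + (−4.86250)² + (−6.16250)² + (+4.13750)² = 122.93875
Variance = 122.93875 / 7 = 17.56268
SE* = √17.56268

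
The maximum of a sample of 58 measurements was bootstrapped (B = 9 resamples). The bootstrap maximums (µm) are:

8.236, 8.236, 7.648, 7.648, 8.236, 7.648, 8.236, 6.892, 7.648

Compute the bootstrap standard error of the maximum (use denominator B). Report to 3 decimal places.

Bootstrap SE is the standard deviation of the 9 replicate maximums.
Mean of replicates: (8.236 + 8.236 + 7.648 + 7.648 + 8.236 + 7.648 + 8.236 + 6.892 + 7.648) / 9 = 70.4280 / 9 = 7.8253
Sum of squared deviations: (+0.4107)² + (+0.4107)² + (−0.1773)² + (−0.1773)² + (+0.4107)² + (−0.1773)² + (+0.4107)² + (−0.9333)² + (−0.1773)² = 1.6715
Variance = 1.6715 / 9 = 0.1857
SE* = √0.1857

SE* = 0.431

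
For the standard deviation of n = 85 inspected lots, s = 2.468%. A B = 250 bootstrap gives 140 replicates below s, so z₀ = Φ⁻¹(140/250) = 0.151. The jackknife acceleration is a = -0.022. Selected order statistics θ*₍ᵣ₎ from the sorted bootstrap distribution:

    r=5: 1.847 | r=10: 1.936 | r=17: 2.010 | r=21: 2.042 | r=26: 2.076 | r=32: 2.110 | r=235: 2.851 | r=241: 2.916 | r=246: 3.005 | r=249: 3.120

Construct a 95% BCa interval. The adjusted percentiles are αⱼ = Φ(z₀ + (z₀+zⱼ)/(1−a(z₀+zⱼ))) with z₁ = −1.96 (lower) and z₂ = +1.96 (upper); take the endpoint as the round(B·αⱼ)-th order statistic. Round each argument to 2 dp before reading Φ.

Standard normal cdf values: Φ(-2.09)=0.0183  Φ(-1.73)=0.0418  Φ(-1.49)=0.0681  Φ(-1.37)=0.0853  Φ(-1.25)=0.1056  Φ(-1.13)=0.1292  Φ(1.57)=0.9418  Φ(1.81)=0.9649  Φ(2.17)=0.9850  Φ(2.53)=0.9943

(1.936, 3.005)

Lower: z₀ + z₁ = 0.151 + (-1.960) = -1.809; 1 − a(z₀+z₁) = 1 − (-0.022)(-1.809) = 0.9602; argument = 0.151 + (-1.809)/0.9602 = -1.7330 → -1.73.
α₁ = Φ(-1.73) = 0.0418; rank = round(250 × 0.0418) = 10; θ*₍10₎ = 1.936.
Upper: z₀ + z₂ = 2.111; 1 − a(z₀+z₂) = 1.0464; argument = 2.1683 → 2.17; α₂ = 0.9850; rank = 246; θ*₍246₎ = 3.005.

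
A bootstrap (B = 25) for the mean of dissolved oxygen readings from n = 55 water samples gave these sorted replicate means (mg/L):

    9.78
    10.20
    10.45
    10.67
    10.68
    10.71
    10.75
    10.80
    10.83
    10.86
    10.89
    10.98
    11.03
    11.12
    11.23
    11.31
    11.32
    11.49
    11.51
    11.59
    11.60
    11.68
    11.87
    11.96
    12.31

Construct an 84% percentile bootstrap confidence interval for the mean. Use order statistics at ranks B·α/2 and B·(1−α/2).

α = 0.16; lower rank = 25 × 0.080 = 2; upper rank = 25 × 0.920 = 23.
The 2nd smallest replicate is 10.20; the 23rd is 11.87.

(10.20, 11.87)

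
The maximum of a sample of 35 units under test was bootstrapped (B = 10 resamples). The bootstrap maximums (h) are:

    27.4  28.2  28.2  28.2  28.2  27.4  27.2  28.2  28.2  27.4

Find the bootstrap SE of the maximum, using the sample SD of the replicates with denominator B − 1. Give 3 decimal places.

SE* = 0.443

Bootstrap SE is the standard deviation of the 10 replicate maximums.
Mean of replicates: (27.4 + 28.2 + 28.2 + 28.2 + 28.2 + 27.4 + 27.2 + 28.2 + 28.2 + 27.4) / 10 = 278.6000 / 10 = 27.8600
Sum of squared deviations: (−0.4600)² + (+0.3400)² + (+0.3400)² + (+0.3400)² + (+0.3400)² + (−0.4600)² + (−0.6600)² + (+0.3400)² + (+0.3400)² + (−0.4600)² = 1.7640
Variance = 1.7640 / 9 = 0.1960
SE* = √0.1960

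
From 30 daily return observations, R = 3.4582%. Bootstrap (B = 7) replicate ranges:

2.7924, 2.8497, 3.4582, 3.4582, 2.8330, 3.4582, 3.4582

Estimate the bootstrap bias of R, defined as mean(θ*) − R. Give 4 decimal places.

bias = −0.2714

mean(θ*) = (2.7924 + 2.8497 + 3.4582 + 3.4582 + 2.8330 + 3.4582 + 3.4582) / 7 = 3.18684
bias = 3.18684 − 3.4582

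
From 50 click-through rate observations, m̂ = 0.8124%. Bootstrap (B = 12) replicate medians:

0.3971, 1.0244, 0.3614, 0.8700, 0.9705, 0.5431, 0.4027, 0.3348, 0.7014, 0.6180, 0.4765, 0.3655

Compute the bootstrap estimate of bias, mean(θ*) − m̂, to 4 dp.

mean(θ*) = (0.3971 + 1.0244 + 0.3614 + 0.8700 + 0.9705 + 0.5431 + 0.4027 + 0.3348 + 0.7014 + 0.6180 + 0.4765 + 0.3655) / 12 = 0.58878
bias = 0.58878 − 0.8124

bias = −0.2236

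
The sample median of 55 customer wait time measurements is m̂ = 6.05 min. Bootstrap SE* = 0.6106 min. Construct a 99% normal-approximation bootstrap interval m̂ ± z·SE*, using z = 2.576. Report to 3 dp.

Margin = 2.576 × 0.6106 = 1.5729
Interval: 6.05 ± 1.5729

(4.477, 7.623)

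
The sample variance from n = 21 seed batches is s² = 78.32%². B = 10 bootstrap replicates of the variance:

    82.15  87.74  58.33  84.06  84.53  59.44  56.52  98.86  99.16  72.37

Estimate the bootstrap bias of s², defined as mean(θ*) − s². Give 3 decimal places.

mean(θ*) = (82.15 + 87.74 + 58.33 + 84.06 + 84.53 + 59.44 + 56.52 + 98.86 + 99.16 + 72.37) / 10 = 78.3160
bias = 78.3160 − 78.32

bias = −0.004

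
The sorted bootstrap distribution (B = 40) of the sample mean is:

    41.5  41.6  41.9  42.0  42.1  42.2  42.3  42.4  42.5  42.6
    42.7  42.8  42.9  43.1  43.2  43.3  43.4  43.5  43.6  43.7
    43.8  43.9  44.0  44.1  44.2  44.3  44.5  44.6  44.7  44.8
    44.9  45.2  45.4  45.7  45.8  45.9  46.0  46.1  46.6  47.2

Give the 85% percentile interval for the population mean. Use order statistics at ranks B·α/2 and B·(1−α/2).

α = 0.15; lower rank = 40 × 0.075 = 3; upper rank = 40 × 0.925 = 37.
The 3rd smallest replicate is 41.9; the 37th is 46.0.

(41.9, 46.0)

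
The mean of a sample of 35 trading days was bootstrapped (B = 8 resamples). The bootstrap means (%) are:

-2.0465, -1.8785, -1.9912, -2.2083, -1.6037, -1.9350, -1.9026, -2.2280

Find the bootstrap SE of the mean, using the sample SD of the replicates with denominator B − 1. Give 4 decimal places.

SE* = 0.1992

Bootstrap SE is the standard deviation of the 8 replicate means.
Mean of replicates: ((-2.0465) + (-1.8785) + (-1.9912) + (-2.2083) + (-1.6037) + (-1.9350) + (-1.9026) + (-2.2280)) / 8 = -15.79380 / 8 = -1.97423
Sum of squared deviations: (−0.07227)² + (+0.09573)² + (−0.01697)² + (−0.23407)² + (+0.37053)² + (+0.03923)² + (+0.07163)² + (−0.25378)² = 0.27783
Variance = 0.27783 / 7 = 0.03969
SE* = √0.03969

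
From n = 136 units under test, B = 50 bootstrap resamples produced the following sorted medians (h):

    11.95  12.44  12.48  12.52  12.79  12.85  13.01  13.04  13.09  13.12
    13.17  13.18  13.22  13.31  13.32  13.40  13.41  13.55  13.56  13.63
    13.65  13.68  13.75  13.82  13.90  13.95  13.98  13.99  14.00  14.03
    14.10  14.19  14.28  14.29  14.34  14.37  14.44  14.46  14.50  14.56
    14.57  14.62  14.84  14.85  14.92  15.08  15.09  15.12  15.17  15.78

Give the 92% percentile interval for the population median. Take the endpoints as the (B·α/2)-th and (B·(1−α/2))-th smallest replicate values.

α = 0.08; lower rank = 50 × 0.040 = 2; upper rank = 50 × 0.960 = 48.
The 2nd smallest replicate is 12.44; the 48th is 15.12.

(12.44, 15.12)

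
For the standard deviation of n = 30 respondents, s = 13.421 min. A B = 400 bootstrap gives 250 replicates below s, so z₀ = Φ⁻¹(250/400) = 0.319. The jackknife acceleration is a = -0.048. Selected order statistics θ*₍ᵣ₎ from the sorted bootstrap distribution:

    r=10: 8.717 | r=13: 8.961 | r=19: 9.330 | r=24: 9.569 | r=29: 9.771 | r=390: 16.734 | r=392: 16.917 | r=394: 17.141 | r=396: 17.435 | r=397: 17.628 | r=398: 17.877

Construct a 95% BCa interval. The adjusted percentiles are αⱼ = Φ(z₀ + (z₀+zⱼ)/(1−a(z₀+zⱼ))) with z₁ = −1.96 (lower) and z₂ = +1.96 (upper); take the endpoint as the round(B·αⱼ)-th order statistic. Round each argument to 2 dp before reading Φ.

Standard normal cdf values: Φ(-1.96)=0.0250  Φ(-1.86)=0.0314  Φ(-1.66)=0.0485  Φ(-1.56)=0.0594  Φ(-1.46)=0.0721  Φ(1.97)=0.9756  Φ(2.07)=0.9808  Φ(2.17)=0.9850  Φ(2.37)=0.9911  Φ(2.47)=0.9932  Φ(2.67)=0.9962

Lower: z₀ + z₁ = 0.319 + (-1.960) = -1.641; 1 − a(z₀+z₁) = 1 − (-0.048)(-1.641) = 0.9212; argument = 0.319 + (-1.641)/0.9212 = -1.4623 → -1.46.
α₁ = Φ(-1.46) = 0.0721; rank = round(400 × 0.0721) = 29; θ*₍29₎ = 9.771.
Upper: z₀ + z₂ = 2.279; 1 − a(z₀+z₂) = 1.1094; argument = 2.3733 → 2.37; α₂ = 0.9911; rank = 396; θ*₍396₎ = 17.435.

(9.771, 17.435)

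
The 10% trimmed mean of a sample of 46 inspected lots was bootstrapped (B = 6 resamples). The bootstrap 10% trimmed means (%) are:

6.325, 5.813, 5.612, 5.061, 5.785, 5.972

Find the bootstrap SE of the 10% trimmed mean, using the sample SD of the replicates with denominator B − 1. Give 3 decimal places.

SE* = 0.419

Bootstrap SE is the standard deviation of the 6 replicate 10% trimmed means.
Mean of replicates: (6.325 + 5.813 + 5.612 + 5.061 + 5.785 + 5.972) / 6 = 34.5680 / 6 = 5.7613
Sum of squared deviations: (+0.5637)² + (+0.0517)² + (−0.1493)² + (−0.7003)² + (+0.0237)² + (+0.2107)² = 0.8781
Variance = 0.8781 / 5 = 0.1756
SE* = √0.1756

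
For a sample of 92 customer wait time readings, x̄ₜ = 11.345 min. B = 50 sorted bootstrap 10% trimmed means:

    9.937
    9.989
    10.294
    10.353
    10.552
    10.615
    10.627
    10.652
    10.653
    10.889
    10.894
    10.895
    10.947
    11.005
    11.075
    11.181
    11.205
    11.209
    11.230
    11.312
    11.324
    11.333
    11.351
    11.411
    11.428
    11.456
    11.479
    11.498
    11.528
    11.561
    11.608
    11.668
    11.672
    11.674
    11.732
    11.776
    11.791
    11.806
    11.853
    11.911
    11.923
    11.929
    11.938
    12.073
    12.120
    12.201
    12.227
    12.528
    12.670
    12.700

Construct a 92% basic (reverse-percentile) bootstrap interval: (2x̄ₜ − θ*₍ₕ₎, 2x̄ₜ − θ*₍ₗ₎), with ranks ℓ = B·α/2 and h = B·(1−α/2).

Percentile endpoints at ranks 2 and 48: θ*₍2₎ = 9.989, θ*₍48₎ = 12.528.
Basic interval reflects these around x̄ₜ:
  lower = 2 × 11.345 − 12.528 = 10.162
  upper = 2 × 11.345 − 9.989 = 12.701

(10.162, 12.701)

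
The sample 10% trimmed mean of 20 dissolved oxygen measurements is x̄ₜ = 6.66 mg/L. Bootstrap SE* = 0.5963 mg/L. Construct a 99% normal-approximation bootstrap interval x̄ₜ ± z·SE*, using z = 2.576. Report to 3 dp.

(5.124, 8.196)

Margin = 2.576 × 0.5963 = 1.5361
Interval: 6.66 ± 1.5361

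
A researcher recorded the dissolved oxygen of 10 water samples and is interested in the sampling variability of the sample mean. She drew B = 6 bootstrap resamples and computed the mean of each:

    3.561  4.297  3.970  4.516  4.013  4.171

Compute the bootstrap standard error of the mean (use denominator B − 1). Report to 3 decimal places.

Bootstrap SE is the standard deviation of the 6 replicate means.
Mean of replicates: (3.561 + 4.297 + 3.970 + 4.516 + 4.013 + 4.171) / 6 = 24.5280 / 6 = 4.0880
Sum of squared deviations: (−0.5270)² + (+0.2090)² + (−0.1180)² + (+0.4280)² + (−0.0750)² + (+0.0830)² = 0.5310
Variance = 0.5310 / 5 = 0.1062
SE* = √0.1062

SE* = 0.326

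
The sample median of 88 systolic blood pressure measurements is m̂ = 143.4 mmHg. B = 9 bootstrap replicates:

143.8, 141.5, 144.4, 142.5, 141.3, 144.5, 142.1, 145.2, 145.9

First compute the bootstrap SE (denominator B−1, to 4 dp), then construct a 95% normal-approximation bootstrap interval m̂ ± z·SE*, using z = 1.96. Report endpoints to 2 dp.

(140.12, 146.68)

Mean of replicates = 143.4667; sum of squared deviations = 22.3400; SE* = √(22.3400/8) = 1.6711
Margin = 1.96 × 1.6711 = 3.275
Interval: 143.4 ± 3.275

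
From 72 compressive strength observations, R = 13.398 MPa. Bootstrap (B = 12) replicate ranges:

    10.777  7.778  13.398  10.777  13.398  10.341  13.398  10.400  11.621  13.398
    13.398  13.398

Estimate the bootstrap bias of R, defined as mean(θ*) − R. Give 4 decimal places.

mean(θ*) = (10.777 + 7.778 + 13.398 + 10.777 + 13.398 + 10.341 + 13.398 + 10.400 + 11.621 + 13.398 + 13.398 + 13.398) / 12 = 11.84017
bias = 11.84017 − 13.398

bias = −1.5578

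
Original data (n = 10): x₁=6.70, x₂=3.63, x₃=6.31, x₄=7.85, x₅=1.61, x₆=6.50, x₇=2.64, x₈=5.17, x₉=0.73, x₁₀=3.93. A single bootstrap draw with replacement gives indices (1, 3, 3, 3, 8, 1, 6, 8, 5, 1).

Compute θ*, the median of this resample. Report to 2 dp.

Resample values: 6.70, 6.31, 6.31, 6.31, 5.17, 6.70, 6.50, 5.17, 1.61, 6.70.
Sorted: 1.61, 5.17, 5.17, 6.31, 6.31, 6.31, 6.50, 6.70, 6.70, 6.70
Median = average of the two middle values = 6.31

θ* = 6.31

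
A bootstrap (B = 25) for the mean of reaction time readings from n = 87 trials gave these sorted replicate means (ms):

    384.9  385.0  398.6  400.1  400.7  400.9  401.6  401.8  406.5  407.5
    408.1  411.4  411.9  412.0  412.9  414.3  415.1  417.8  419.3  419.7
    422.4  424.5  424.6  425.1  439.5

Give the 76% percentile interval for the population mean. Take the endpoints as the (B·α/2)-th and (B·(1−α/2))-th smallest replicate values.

(398.6, 424.5)

α = 0.24; lower rank = 25 × 0.120 = 3; upper rank = 25 × 0.880 = 22.
The 3rd smallest replicate is 398.6; the 22nd is 424.5.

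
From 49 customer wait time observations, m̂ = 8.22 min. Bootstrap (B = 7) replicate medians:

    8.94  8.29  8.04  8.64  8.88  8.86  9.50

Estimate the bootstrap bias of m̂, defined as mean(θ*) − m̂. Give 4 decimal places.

bias = +0.5157

mean(θ*) = (8.94 + 8.29 + 8.04 + 8.64 + 8.88 + 8.86 + 9.50) / 7 = 8.73571
bias = 8.73571 − 8.22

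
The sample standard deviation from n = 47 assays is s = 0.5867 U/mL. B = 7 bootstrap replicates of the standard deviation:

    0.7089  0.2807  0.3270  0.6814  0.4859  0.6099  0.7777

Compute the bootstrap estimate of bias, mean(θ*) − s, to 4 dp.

mean(θ*) = (0.7089 + 0.2807 + 0.3270 + 0.6814 + 0.4859 + 0.6099 + 0.7777) / 7 = 0.55307
bias = 0.55307 − 0.5867

bias = −0.0336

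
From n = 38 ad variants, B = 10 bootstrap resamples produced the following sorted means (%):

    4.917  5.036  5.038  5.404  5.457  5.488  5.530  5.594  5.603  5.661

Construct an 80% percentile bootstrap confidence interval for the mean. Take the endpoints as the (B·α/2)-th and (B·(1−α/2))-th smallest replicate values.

α = 0.20; lower rank = 10 × 0.100 = 1; upper rank = 10 × 0.900 = 9.
The 1st smallest replicate is 4.917; the 9th is 5.603.

(4.917, 5.603)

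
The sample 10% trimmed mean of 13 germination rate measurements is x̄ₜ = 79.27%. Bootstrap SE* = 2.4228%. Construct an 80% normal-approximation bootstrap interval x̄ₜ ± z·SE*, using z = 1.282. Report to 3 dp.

(76.164, 82.376)

Margin = 1.282 × 2.4228 = 3.1060
Interval: 79.27 ± 3.1060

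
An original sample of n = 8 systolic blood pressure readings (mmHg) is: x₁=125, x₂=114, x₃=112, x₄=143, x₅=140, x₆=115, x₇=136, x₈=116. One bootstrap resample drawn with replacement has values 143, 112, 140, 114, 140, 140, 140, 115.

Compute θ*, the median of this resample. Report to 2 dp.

θ* = 140.00

Sorted: 112, 114, 115, 140, 140, 140, 140, 143
Median = average of the two middle values = 140.00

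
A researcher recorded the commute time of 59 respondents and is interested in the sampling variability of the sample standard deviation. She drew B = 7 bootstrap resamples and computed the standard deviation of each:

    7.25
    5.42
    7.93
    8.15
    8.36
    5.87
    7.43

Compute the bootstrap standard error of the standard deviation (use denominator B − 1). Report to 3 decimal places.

SE* = 1.138

Bootstrap SE is the standard deviation of the 7 replicate standard deviations.
Mean of replicates: (7.25 + 5.42 + 7.93 + 8.15 + 8.36 + 5.87 + 7.43) / 7 = 50.4100 / 7 = 7.2014
Sum of squared deviations: (+0.0486)² + (−1.7814)² + (+0.7286)² + (+0.9486)² + (+1.1586)² + (−1.3314)² + (+0.2286)² = 7.7737
Variance = 7.7737 / 6 = 1.2956
SE* = √1.2956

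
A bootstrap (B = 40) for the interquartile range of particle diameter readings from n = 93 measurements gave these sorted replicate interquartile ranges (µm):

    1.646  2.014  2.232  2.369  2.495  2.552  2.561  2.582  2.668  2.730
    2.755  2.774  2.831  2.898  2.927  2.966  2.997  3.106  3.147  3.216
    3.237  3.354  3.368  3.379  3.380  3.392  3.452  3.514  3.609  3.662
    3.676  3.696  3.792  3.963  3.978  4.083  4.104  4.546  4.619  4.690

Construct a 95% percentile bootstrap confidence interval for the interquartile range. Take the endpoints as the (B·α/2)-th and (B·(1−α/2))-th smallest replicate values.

(1.646, 4.619)

α = 0.05; lower rank = 40 × 0.025 = 1; upper rank = 40 × 0.975 = 39.
The 1st smallest replicate is 1.646; the 39th is 4.619.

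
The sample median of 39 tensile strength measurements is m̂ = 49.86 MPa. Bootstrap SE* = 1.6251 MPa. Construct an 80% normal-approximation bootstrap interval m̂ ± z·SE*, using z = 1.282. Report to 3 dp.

Margin = 1.282 × 1.6251 = 2.0834
Interval: 49.86 ± 2.0834

(47.777, 51.943)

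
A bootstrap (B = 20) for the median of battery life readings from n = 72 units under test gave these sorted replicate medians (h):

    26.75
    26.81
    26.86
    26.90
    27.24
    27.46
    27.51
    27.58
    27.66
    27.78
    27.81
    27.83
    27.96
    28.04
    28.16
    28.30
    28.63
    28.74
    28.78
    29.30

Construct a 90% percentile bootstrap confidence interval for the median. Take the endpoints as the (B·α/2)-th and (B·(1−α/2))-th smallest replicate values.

(26.75, 28.78)

α = 0.10; lower rank = 20 × 0.050 = 1; upper rank = 20 × 0.950 = 19.
The 1st smallest replicate is 26.75; the 19th is 28.78.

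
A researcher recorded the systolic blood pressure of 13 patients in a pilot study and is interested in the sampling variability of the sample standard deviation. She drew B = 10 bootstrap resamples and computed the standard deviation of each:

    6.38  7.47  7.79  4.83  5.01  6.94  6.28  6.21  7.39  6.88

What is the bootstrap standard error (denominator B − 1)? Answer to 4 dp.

SE* = 0.9937

Bootstrap SE is the standard deviation of the 10 replicate standard deviations.
Mean of replicates: (6.38 + 7.47 + 7.79 + 4.83 + 5.01 + 6.94 + 6.28 + 6.21 + 7.39 + 6.88) / 10 = 65.18000 / 10 = 6.51800
Sum of squared deviations: (−0.13800)² + (+0.95200)² + (+1.27200)² + (−1.68800)² + (−1.50800)² + (+0.42200)² + (−0.23800)² + (−0.30800)² + (+0.87200)² + (+0.36200)² = 8.88776
Variance = 8.88776 / 9 = 0.98753
SE* = √0.98753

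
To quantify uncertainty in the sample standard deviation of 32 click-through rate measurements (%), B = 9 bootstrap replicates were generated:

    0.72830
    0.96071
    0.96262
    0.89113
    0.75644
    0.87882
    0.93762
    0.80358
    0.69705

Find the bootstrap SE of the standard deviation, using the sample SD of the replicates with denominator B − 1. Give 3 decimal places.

SE* = 0.103

Bootstrap SE is the standard deviation of the 9 replicate standard deviations.
Mean of replicates: (0.72830 + 0.96071 + 0.96262 + 0.89113 + 0.75644 + 0.87882 + 0.93762 + 0.80358 + 0.69705) / 9 = 7.616270 / 9 = 0.846252
Sum of squared deviations: (−0.117952)² + (+0.114458)² + (+0.116368)² + (+0.044878)² + (−0.089812)² + (+0.032568)² + (+0.091368)² + (−0.042672)² + (−0.149202)² = 0.084126
Variance = 0.084126 / 8 = 0.010516
SE* = √0.010516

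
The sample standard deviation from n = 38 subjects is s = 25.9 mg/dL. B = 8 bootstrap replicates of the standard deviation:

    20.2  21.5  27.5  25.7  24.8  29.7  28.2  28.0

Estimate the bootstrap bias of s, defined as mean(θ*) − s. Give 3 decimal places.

bias = −0.200

mean(θ*) = (20.2 + 21.5 + 27.5 + 25.7 + 24.8 + 29.7 + 28.2 + 28.0) / 8 = 25.7000
bias = 25.7000 − 25.9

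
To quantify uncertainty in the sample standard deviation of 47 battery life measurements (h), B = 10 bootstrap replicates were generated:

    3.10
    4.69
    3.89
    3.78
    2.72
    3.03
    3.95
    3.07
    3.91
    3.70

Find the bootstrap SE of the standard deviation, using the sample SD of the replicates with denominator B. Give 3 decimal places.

SE* = 0.562

Bootstrap SE is the standard deviation of the 10 replicate standard deviations.
Mean of replicates: (3.10 + 4.69 + 3.89 + 3.78 + 2.72 + 3.03 + 3.95 + 3.07 + 3.91 + 3.70) / 10 = 35.8400 / 10 = 3.5840
Sum of squared deviations: (−0.4840)² + (+1.1060)² + (+0.3060)² + (+0.1960)² + (−0.8640)² + (−0.5540)² + (+0.3660)² + (−0.5140)² + (+0.3260)² + (+0.1160)² = 3.1608
Variance = 3.1608 / 10 = 0.3161
SE* = √0.3161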